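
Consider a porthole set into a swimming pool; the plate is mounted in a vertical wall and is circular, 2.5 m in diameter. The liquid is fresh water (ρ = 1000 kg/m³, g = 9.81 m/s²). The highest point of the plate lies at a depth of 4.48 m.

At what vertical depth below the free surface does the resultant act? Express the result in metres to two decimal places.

h_p = 5.80 m

γ = ρg = 1000 × 9.81 = 9810 N/m³ = 9.81 kN/m³.
The centroid is at the centre, 1.25 m below the top of the plate, so the centroid depth is h_c = 4.48 + 1.25 = 5.73 m.
A = π(1.25)² = 4.90874 m².
Resultant F = γ·h_c·A = 9.81 × 5.73 × 4.90874 = 275.927 kN.
I_c = πr⁴/4 = π × 1.25⁴/4 = 1.91748 m⁴.
Centre of pressure: y_p = y_c + I_c/(y_c·A) = 5.73 + 1.91748/(5.73 × 4.90874) = 5.73 + 0.068172 = 5.79817 m along the plane.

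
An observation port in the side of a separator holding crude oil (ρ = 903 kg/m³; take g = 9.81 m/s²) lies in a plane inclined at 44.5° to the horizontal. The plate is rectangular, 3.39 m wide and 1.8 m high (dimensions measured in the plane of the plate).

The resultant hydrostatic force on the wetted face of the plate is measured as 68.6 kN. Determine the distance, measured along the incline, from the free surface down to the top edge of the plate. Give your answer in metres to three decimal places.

γ = ρg = 903 × 9.81 / 1000 = 8.85843 kN/m³.
A = 3.39 × 1.8 = 6.102 m².
From F = γ·h_c·A, the centroid depth is h_c = 68.6/(8.85843 × 6.102) = 1.2691 m.
Let θ = 44.5° be the plate's angle to the horizontal; measure y along the incline from where the plane meets the free surface. Vertical depth h = y·sinθ with sinθ = 0.700909.
Along the incline, y_c = h_c/sinθ = 1.2691/0.700909 = 1.81065 m.
The centroid lies 1.8/2 = 0.9 m below the top edge, so the top edge sits at y_top = 1.81065 − 0.9 = 0.91065 m along the incline.

y_top ≈ 0.911 m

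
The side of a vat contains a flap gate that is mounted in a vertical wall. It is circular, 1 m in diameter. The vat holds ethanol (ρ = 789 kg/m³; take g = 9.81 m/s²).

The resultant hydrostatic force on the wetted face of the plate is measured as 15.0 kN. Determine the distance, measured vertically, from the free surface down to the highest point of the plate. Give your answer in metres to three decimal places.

γ = ρg = 789 × 9.81 / 1000 = 7.74009 kN/m³.
A = π(0.5)² = 0.785398 m².
From F = γ·h_c·A, the centroid depth is h_c = 15.0/(7.74009 × 0.785398) = 2.46749 m.
The centroid is at the centre, 0.5 m below the top of the plate, so the highest point sits at h_top = 2.46749 − 0.5 = 1.96749 m below the surface.

d_top ≈ 1.967 m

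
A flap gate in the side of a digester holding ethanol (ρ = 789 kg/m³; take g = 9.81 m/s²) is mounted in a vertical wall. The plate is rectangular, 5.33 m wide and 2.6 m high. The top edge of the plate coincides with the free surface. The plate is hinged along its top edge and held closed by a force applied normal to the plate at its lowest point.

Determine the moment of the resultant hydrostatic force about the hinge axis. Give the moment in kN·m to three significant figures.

M ≈ 242 kN·m

γ = ρg = 789 × 9.81 / 1000 = 7.74009 kN/m³.
The centroid lies 2.6/2 = 1.3 m below the top edge, so the centroid depth is h_c = 1.3 m.
A = 5.33 × 2.6 = 13.858 m².
Resultant F = γ·h_c·A = 7.74009 × 1.3 × 13.858 = 139.441 kN.
I_c = b·h³/12 = 5.33 × 2.6³/12 = 7.80667 m⁴.
Centre of pressure: y_p = y_c + I_c/(y_c·A) = 1.3 + 7.80667/(1.3 × 13.858) = 1.3 + 0.433333 = 1.73333 m along the plane.
The resultant acts 1.3 + 0.433333 = 1.73333 m (along the plate) below the hinge at the top edge, so the moment about the hinge is M = F × 1.73333 = 139.441 × 1.73333 = 241.697 kN·m.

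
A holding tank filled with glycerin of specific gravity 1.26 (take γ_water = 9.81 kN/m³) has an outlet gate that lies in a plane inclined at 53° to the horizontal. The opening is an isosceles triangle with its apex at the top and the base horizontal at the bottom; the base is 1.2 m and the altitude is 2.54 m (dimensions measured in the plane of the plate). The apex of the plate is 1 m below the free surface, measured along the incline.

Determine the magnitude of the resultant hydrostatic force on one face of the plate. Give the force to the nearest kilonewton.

γ = 1.26 × 9.81 = 12.3606 kN/m³.
Let θ = 53° be the plate's angle to the horizontal; measure y along the incline from where the plane meets the free surface. Vertical depth h = y·sinθ with sinθ = 0.798636.
With the apex up, the centroid sits 2h/3 = 2 × 2.54/3 = 1.69333 m below the apex, so y_c = 1 + 1.69333 = 2.69333 m and h_c = 2.69333 × 0.798636 = 2.15099 m.
A = ½ × 1.2 × 2.54 = 1.524 m².
Resultant F = γ·h_c·A = 12.3606 × 2.15099 × 1.524 = 40.5194 kN.

F ≈ 41 kN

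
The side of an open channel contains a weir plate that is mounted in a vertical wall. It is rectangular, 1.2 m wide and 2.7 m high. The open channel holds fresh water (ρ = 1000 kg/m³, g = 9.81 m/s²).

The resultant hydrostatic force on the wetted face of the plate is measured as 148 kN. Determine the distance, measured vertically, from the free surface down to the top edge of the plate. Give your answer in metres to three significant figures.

γ = ρg = 1000 × 9.81 = 9810 N/m³ = 9.81 kN/m³.
A = 1.2 × 2.7 = 3.24 m².
From F = γ·h_c·A, the centroid depth is h_c = 148/(9.81 × 3.24) = 4.65637 m.
The centroid lies 2.7/2 = 1.35 m below the top edge, so the top edge sits at h_top = 4.65637 − 1.35 = 3.30637 m below the surface.

d_top ≈ 3.31 m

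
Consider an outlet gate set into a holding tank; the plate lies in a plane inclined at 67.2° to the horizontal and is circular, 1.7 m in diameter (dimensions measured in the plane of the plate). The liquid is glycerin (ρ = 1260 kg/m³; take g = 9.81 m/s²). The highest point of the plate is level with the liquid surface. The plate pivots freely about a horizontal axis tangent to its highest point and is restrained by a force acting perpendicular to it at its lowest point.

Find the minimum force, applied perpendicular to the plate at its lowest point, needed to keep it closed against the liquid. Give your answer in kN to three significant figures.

γ = ρg = 1260 × 9.81 / 1000 = 12.3606 kN/m³.
Let θ = 67.2° be the plate's angle to the horizontal; measure y along the incline from where the plane meets the free surface. Vertical depth h = y·sinθ with sinθ = 0.921863.
The centroid is at the centre, 0.85 m below the top of the plate, so y_c = 0.85 m and h_c = 0.85 × 0.921863 = 0.783584 m.
A = π(0.85)² = 2.2698 m².
Resultant F = γ·h_c·A = 12.3606 × 0.783584 × 2.2698 = 21.9843 kN.
I_c = πr⁴/4 = π × 0.85⁴/4 = 0.409983 m⁴.
Centre of pressure: y_p = y_c + I_c/(y_c·A) = 0.85 + 0.409983/(0.85 × 2.2698) = 0.85 + 0.2125 = 1.0625 m along the plane.
The resultant acts 0.85 + 0.2125 = 1.0625 m (along the plate) below the hinge at the top edge, so the moment about the hinge is M = F × 1.0625 = 21.9843 × 1.0625 = 23.3583 kN·m.
A normal force at the bottom, 1.7 m from the hinge, must supply this moment: P = 23.3583/1.7 = 13.7402 kN.

P ≈ 13.7 kN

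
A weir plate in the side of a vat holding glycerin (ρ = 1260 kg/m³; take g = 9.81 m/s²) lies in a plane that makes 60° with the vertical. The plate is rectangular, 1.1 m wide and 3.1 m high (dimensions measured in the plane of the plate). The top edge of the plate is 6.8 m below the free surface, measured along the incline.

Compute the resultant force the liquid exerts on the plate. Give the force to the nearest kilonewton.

γ = ρg = 1260 × 9.81 / 1000 = 12.3606 kN/m³.
The plate makes 60° with the vertical, i.e. θ = 90° − 60° = 30° to the horizontal. Measuring y along the incline from the free-surface line, vertical depth h = y·sinθ with sinθ = 0.500000.
The centroid lies 3.1/2 = 1.55 m below the top edge, so y_c = 6.8 + 1.55 = 8.35 m and h_c = 8.35 × 0.500000 = 4.175 m.
A = 1.1 × 3.1 = 3.41 m².
Resultant F = γ·h_c·A = 12.3606 × 4.175 × 3.41 = 175.975 kN.

F ≈ 176 kN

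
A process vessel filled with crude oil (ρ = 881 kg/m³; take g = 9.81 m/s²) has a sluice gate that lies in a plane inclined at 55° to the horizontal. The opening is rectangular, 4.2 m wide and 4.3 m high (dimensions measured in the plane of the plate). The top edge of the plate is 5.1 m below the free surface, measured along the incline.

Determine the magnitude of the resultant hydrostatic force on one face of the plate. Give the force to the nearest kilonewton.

F ≈ 927 kN

γ = ρg = 881 × 9.81 / 1000 = 8.64261 kN/m³.
Let θ = 55° be the plate's angle to the horizontal; measure y along the incline from where the plane meets the free surface. Vertical depth h = y·sinθ with sinθ = 0.819152.
The centroid lies 4.3/2 = 2.15 m below the top edge, so y_c = 5.1 + 2.15 = 7.25 m and h_c = 7.25 × 0.819152 = 5.93885 m.
A = 4.2 × 4.3 = 18.06 m².
Resultant F = γ·h_c·A = 8.64261 × 5.93885 × 18.06 = 926.969 kN.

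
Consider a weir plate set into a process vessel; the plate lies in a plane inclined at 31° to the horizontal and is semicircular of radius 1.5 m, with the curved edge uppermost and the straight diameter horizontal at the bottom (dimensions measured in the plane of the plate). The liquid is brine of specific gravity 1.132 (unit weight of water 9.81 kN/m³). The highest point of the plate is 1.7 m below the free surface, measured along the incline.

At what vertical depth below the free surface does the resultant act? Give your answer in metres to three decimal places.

γ = 1.132 × 9.81 = 11.10492 kN/m³.
Let θ = 31° be the plate's angle to the horizontal; measure y along the incline from where the plane meets the free surface. Vertical depth h = y·sinθ with sinθ = 0.515038.
The centroid lies 4r/(3π) = 0.63662 m above the diameter, so r − 4r/(3π) = 1.5 − 0.63662 = 0.86338 m below the topmost point, so y_c = 1.7 + 0.86338 = 2.56338 m and h_c = 2.56338 × 0.515038 = 1.32024 m.
A = πr²/2 = π × 1.5²/2 = 3.53429 m².
Resultant F = γ·h_c·A = 11.10492 × 1.32024 × 3.53429 = 51.8168 kN.
I_c = (π/8 − 8/(9π))·r⁴ = 0.109757 × 1.5⁴ = 0.555645 m⁴.
Centre of pressure: y_p = y_c + I_c/(y_c·A) = 2.56338 + 0.555645/(2.56338 × 3.53429) = 2.56338 + 0.0613313 = 2.62471 m along the plane.
Vertically, h_p = y_p·sinθ = 2.62471 × 0.515038 = 1.35183 m.

h_p = 1.352 m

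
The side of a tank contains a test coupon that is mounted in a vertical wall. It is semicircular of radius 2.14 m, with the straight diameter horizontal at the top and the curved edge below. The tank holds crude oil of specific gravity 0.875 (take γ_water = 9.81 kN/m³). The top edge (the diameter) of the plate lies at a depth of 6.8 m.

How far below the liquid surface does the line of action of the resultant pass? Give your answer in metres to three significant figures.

h_p = 7.75 m

γ = 0.875 × 9.81 = 8.58375 kN/m³.
The centroid of a semicircle lies 4r/(3π) = 0.908244 m from the diameter, here below the top edge, so the centroid depth is h_c = 6.8 + 0.908244 = 7.70824 m.
A = πr²/2 = π × 2.14²/2 = 7.19362 m².
Resultant F = γ·h_c·A = 8.58375 × 7.70824 × 7.19362 = 475.97 kN.
I_c = (π/8 − 8/(9π))·r⁴ = 0.109757 × 2.14⁴ = 2.3019 m⁴.
Centre of pressure: y_p = y_c + I_c/(y_c·A) = 7.70824 + 2.3019/(7.70824 × 7.19362) = 7.70824 + 0.041513 = 7.74975 m along the plane.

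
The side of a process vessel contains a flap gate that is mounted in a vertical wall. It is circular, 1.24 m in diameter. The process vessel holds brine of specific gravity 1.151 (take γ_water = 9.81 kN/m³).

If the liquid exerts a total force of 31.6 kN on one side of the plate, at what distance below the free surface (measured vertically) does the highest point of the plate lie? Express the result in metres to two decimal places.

d_top ≈ 1.70 m

γ = 1.151 × 9.81 = 11.29131 kN/m³.
A = π(0.62)² = 1.20763 m².
From F = γ·h_c·A, the centroid depth is h_c = 31.6/(11.29131 × 1.20763) = 2.31744 m.
The centroid is at the centre, 0.62 m below the top of the plate, so the highest point sits at h_top = 2.31744 − 0.62 = 1.69744 m below the surface.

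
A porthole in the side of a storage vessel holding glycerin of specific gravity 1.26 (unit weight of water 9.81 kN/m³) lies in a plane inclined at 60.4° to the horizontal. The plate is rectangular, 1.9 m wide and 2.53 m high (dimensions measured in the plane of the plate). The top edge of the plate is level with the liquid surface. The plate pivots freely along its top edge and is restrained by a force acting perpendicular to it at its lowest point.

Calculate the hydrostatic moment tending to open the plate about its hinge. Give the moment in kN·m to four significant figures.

γ = 1.26 × 9.81 = 12.3606 kN/m³.
Let θ = 60.4° be the plate's angle to the horizontal; measure y along the incline from where the plane meets the free surface. Vertical depth h = y·sinθ with sinθ = 0.869495.
The centroid lies 2.53/2 = 1.265 m below the top edge, so y_c = 1.265 m and h_c = 1.265 × 0.869495 = 1.09991 m.
A = 1.9 × 2.53 = 4.807 m².
Resultant F = γ·h_c·A = 12.3606 × 1.09991 × 4.807 = 65.3538 kN.
I_c = b·h³/12 = 1.9 × 2.53³/12 = 2.56409 m⁴.
Centre of pressure: y_p = y_c + I_c/(y_c·A) = 1.265 + 2.56409/(1.265 × 4.807) = 1.265 + 0.421666 = 1.68667 m along the plane.
The resultant acts 1.265 + 0.421666 = 1.68667 m (along the plate) below the hinge at the top edge, so the moment about the hinge is M = F × 1.68667 = 65.3538 × 1.68667 = 110.23 kN·m.

M ≈ 110.2 kN·m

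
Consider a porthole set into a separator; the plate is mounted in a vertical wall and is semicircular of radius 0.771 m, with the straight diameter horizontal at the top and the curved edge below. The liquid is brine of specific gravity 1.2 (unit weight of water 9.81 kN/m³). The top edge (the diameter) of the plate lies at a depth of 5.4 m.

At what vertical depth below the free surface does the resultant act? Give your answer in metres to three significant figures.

γ = 1.2 × 9.81 = 11.772 kN/m³.
The centroid of a semicircle lies 4r/(3π) = 0.327223 m from the diameter, here below the top edge, so the centroid depth is h_c = 5.4 + 0.327223 = 5.72722 m.
A = πr²/2 = π × 0.771²/2 = 0.933746 m².
Resultant F = γ·h_c·A = 11.772 × 5.72722 × 0.933746 = 62.9539 kN.
I_c = (π/8 − 8/(9π))·r⁴ = 0.109757 × 0.771⁴ = 0.0387837 m⁴.
Centre of pressure: y_p = y_c + I_c/(y_c·A) = 5.72722 + 0.0387837/(5.72722 × 0.933746) = 5.72722 + 0.00725231 = 5.73447 m along the plane.

h_p = 5.73 m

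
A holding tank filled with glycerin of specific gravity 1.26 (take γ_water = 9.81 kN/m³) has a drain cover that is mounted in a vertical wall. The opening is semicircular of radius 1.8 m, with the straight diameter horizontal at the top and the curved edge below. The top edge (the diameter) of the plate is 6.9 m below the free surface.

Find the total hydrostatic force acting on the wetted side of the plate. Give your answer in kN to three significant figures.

γ = 1.26 × 9.81 = 12.3606 kN/m³.
The centroid of a semicircle lies 4r/(3π) = 0.763944 m from the diameter, here below the top edge, so the centroid depth is h_c = 6.9 + 0.763944 = 7.66394 m.
A = πr²/2 = π × 1.8²/2 = 5.08938 m².
Resultant F = γ·h_c·A = 12.3606 × 7.66394 × 5.08938 = 482.122 kN.

F ≈ 482 kN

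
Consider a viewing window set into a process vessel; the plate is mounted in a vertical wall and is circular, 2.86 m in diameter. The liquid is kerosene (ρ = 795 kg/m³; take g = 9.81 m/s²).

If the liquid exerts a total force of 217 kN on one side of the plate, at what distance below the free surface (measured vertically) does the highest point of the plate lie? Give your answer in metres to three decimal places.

d_top ≈ 2.901 m

γ = ρg = 795 × 9.81 / 1000 = 7.79895 kN/m³.
A = π(1.43)² = 6.42424 m².
From F = γ·h_c·A, the centroid depth is h_c = 217/(7.79895 × 6.42424) = 4.33114 m.
The centroid is at the centre, 1.43 m below the top of the plate, so the highest point sits at h_top = 4.33114 − 1.43 = 2.90114 m below the surface.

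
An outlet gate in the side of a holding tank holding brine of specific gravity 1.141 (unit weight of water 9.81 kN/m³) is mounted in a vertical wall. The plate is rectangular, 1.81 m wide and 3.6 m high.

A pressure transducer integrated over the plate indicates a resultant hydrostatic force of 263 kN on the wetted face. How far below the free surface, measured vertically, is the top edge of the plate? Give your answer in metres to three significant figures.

γ = 1.141 × 9.81 = 11.19321 kN/m³.
A = 1.81 × 3.6 = 6.516 m².
From F = γ·h_c·A, the centroid depth is h_c = 263/(11.19321 × 6.516) = 3.60595 m.
The centroid lies 3.6/2 = 1.8 m below the top edge, so the top edge sits at h_top = 3.60595 − 1.8 = 1.80595 m below the surface.

d_top ≈ 1.81 m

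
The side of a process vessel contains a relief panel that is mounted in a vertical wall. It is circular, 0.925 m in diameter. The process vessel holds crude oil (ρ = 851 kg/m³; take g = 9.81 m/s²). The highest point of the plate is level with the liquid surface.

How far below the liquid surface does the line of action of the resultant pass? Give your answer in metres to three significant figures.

h_p = 0.578 m

γ = ρg = 851 × 9.81 / 1000 = 8.34831 kN/m³.
The centroid is at the centre, 0.4625 m below the top of the plate, so the centroid depth is h_c = 0.4625 m.
A = π(0.4625)² = 0.672006 m².
Resultant F = γ·h_c·A = 8.34831 × 0.4625 × 0.672006 = 2.59468 kN.
I_c = πr⁴/4 = π × 0.4625⁴/4 = 0.0359366 m⁴.
Centre of pressure: y_p = y_c + I_c/(y_c·A) = 0.4625 + 0.0359366/(0.4625 × 0.672006) = 0.4625 + 0.115625 = 0.578125 m along the plane.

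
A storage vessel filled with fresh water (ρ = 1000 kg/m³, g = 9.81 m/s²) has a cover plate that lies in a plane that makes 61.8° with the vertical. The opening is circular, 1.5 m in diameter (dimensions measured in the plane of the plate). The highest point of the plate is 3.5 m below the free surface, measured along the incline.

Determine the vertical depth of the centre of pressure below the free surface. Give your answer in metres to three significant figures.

γ = ρg = 1000 × 9.81 = 9810 N/m³ = 9.81 kN/m³.
The plate makes 61.8° with the vertical, i.e. θ = 90° − 61.8° = 28.2° to the horizontal. Measuring y along the incline from the free-surface line, vertical depth h = y·sinθ with sinθ = 0.472551.
The centroid is at the centre, 0.75 m below the top of the plate, so y_c = 3.5 + 0.75 = 4.25 m and h_c = 4.25 × 0.472551 = 2.00834 m.
A = π(0.75)² = 1.76715 m².
Resultant F = γ·h_c·A = 9.81 × 2.00834 × 1.76715 = 34.8161 kN.
I_c = πr⁴/4 = π × 0.75⁴/4 = 0.248505 m⁴.
Centre of pressure: y_p = y_c + I_c/(y_c·A) = 4.25 + 0.248505/(4.25 × 1.76715) = 4.25 + 0.0330882 = 4.28309 m along the plane.
Vertically, h_p = y_p·sinθ = 4.28309 × 0.472551 = 2.02398 m.

h_p = 2.02 m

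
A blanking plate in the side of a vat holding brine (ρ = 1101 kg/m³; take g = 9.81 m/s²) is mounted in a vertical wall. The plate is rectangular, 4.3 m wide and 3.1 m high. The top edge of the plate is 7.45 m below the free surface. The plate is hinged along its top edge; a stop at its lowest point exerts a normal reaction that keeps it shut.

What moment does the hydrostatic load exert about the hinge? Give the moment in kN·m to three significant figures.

M ≈ 2120 kN·m

γ = ρg = 1101 × 9.81 / 1000 = 10.80081 kN/m³.
The centroid lies 3.1/2 = 1.55 m below the top edge, so the centroid depth is h_c = 7.45 + 1.55 = 9 m.
A = 4.3 × 3.1 = 13.33 m².
Resultant F = γ·h_c·A = 10.80081 × 9 × 13.33 = 1295.77 kN.
I_c = b·h³/12 = 4.3 × 3.1³/12 = 10.6751 m⁴.
Centre of pressure: y_p = y_c + I_c/(y_c·A) = 9 + 10.6751/(9 × 13.33) = 9 + 0.0889814 = 9.08898 m along the plane.
The resultant acts 1.55 + 0.0889814 = 1.63898 m (along the plate) below the hinge at the top edge, so the moment about the hinge is M = F × 1.63898 = 1295.77 × 1.63898 = 2123.74 kN·m.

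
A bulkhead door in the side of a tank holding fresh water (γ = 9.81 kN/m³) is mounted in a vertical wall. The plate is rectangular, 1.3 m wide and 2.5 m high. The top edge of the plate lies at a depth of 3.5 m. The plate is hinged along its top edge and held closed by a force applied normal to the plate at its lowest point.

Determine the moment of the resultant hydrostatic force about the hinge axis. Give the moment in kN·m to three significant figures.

M ≈ 206 kN·m

γ = 9.81 kN/m³.
The centroid lies 2.5/2 = 1.25 m below the top edge, so the centroid depth is h_c = 3.5 + 1.25 = 4.75 m.
A = 1.3 × 2.5 = 3.25 m².
Resultant F = γ·h_c·A = 9.81 × 4.75 × 3.25 = 151.442 kN.
I_c = b·h³/12 = 1.3 × 2.5³/12 = 1.69271 m⁴.
Centre of pressure: y_p = y_c + I_c/(y_c·A) = 4.75 + 1.69271/(4.75 × 3.25) = 4.75 + 0.109649 = 4.85965 m along the plane.
The resultant acts 1.25 + 0.109649 = 1.35965 m (along the plate) below the hinge at the top edge, so the moment about the hinge is M = F × 1.35965 = 151.442 × 1.35965 = 205.908 kN·m.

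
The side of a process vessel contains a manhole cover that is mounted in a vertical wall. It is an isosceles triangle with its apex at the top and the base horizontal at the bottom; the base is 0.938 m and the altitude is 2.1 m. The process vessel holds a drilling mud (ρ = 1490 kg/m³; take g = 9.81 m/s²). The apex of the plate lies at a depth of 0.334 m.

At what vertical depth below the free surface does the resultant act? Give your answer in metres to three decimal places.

h_p = 1.875 m

γ = ρg = 1490 × 9.81 / 1000 = 14.6169 kN/m³.
With the apex up, the centroid sits 2h/3 = 2 × 2.1/3 = 1.4 m below the apex, so the centroid depth is h_c = 0.334 + 1.4 = 1.734 m.
A = ½ × 0.938 × 2.1 = 0.9849 m².
Resultant F = γ·h_c·A = 14.6169 × 1.734 × 0.9849 = 24.963 kN.
I_c = b·h³/36 = 0.938 × 2.1³/36 = 0.241301 m⁴.
Centre of pressure: y_p = y_c + I_c/(y_c·A) = 1.734 + 0.241301/(1.734 × 0.9849) = 1.734 + 0.141292 = 1.87529 m along the plane.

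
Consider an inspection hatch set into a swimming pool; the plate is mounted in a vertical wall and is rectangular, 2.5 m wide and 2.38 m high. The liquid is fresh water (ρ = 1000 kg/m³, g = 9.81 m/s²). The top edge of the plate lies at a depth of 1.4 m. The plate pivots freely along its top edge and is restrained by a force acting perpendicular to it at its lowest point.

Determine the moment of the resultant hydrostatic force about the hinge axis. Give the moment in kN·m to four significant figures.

M ≈ 207.5 kN·m

γ = ρg = 1000 × 9.81 = 9810 N/m³ = 9.81 kN/m³.
The centroid lies 2.38/2 = 1.19 m below the top edge, so the centroid depth is h_c = 1.4 + 1.19 = 2.59 m.
A = 2.5 × 2.38 = 5.95 m².
Resultant F = γ·h_c·A = 9.81 × 2.59 × 5.95 = 151.177 kN.
I_c = b·h³/12 = 2.5 × 2.38³/12 = 2.8086 m⁴.
Centre of pressure: y_p = y_c + I_c/(y_c·A) = 2.59 + 2.8086/(2.59 × 5.95) = 2.59 + 0.182252 = 2.77225 m along the plane.
The resultant acts 1.19 + 0.182252 = 1.37225 m (along the plate) below the hinge at the top edge, so the moment about the hinge is M = F × 1.37225 = 151.177 × 1.37225 = 207.453 kN·m.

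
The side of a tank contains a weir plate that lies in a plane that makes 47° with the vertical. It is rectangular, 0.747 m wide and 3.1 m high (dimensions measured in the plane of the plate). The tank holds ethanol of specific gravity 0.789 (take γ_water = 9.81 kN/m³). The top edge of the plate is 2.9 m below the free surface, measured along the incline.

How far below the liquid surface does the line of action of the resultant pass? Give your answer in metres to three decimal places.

γ = 0.789 × 9.81 = 7.74009 kN/m³.
The plate makes 47° with the vertical, i.e. θ = 90° − 47° = 43° to the horizontal. Measuring y along the incline from the free-surface line, vertical depth h = y·sinθ with sinθ = 0.681998.
The centroid lies 3.1/2 = 1.55 m below the top edge, so y_c = 2.9 + 1.55 = 4.45 m and h_c = 4.45 × 0.681998 = 3.03489 m.
A = 0.747 × 3.1 = 2.3157 m².
Resultant F = γ·h_c·A = 7.74009 × 3.03489 × 2.3157 = 54.3965 kN.
I_c = b·h³/12 = 0.747 × 3.1³/12 = 1.85449 m⁴.
Centre of pressure: y_p = y_c + I_c/(y_c·A) = 4.45 + 1.85449/(4.45 × 2.3157) = 4.45 + 0.179963 = 4.62996 m along the plane.
Vertically, h_p = y_p·sinθ = 4.62996 × 0.681998 = 3.15762 m.

h_p = 3.158 m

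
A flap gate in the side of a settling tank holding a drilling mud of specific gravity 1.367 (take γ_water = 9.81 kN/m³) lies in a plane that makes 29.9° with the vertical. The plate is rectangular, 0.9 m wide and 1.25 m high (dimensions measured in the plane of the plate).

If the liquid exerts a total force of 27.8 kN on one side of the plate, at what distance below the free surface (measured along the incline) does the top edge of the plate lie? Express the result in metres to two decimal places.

y_top ≈ 1.50 m

γ = 1.367 × 9.81 = 13.41027 kN/m³.
A = 0.9 × 1.25 = 1.125 m².
From F = γ·h_c·A, the centroid depth is h_c = 27.8/(13.41027 × 1.125) = 1.8427 m.
The plate makes 29.9° with the vertical, i.e. θ = 90° − 29.9° = 60.1° to the horizontal. Measuring y along the incline from the free-surface line, vertical depth h = y·sinθ with sinθ = 0.866897.
Along the incline, y_c = h_c/sinθ = 1.8427/0.866897 = 2.12563 m.
The centroid lies 1.25/2 = 0.625 m below the top edge, so the top edge sits at y_top = 2.12563 − 0.625 = 1.50063 m along the incline.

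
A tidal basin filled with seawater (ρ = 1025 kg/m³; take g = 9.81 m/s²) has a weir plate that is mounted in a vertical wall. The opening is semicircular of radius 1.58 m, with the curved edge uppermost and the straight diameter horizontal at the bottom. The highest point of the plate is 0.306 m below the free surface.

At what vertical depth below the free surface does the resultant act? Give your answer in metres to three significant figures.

γ = ρg = 1025 × 9.81 / 1000 = 10.05525 kN/m³.
The centroid lies 4r/(3π) = 0.670573 m above the diameter, so r − 4r/(3π) = 1.58 − 0.670573 = 0.909427 m below the topmost point, so the centroid depth is h_c = 0.306 + 0.909427 = 1.21543 m.
A = πr²/2 = π × 1.58²/2 = 3.92134 m².
Resultant F = γ·h_c·A = 10.05525 × 1.21543 × 3.92134 = 47.9245 kN.
I_c = (π/8 − 8/(9π))·r⁴ = 0.109757 × 1.58⁴ = 0.684007 m⁴.
Centre of pressure: y_p = y_c + I_c/(y_c·A) = 1.21543 + 0.684007/(1.21543 × 3.92134) = 1.21543 + 0.143515 = 1.35895 m along the plane.

h_p = 1.36 m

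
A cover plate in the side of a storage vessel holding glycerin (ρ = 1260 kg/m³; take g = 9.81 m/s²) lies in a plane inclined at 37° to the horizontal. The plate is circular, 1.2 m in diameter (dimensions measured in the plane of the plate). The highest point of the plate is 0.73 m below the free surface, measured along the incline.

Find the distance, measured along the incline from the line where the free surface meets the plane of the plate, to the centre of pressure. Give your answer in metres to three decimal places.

y_p = 1.398 m

γ = ρg = 1260 × 9.81 / 1000 = 12.3606 kN/m³.
Let θ = 37° be the plate's angle to the horizontal; measure y along the incline from where the plane meets the free surface. Vertical depth h = y·sinθ with sinθ = 0.601815.
The centroid is at the centre, 0.6 m below the top of the plate, so y_c = 0.73 + 0.6 = 1.33 m and h_c = 1.33 × 0.601815 = 0.800414 m.
A = π(0.6)² = 1.13097 m².
Resultant F = γ·h_c·A = 12.3606 × 0.800414 × 1.13097 = 11.1894 kN.
I_c = πr⁴/4 = π × 0.6⁴/4 = 0.101788 m⁴.
Centre of pressure: y_p = y_c + I_c/(y_c·A) = 1.33 + 0.101788/(1.33 × 1.13097) = 1.33 + 0.0676696 = 1.39767 m along the plane.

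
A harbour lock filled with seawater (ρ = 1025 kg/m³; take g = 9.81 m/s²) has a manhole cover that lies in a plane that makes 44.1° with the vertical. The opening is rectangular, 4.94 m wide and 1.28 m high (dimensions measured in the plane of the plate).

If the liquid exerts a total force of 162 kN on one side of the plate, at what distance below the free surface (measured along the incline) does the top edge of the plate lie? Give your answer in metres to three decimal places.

γ = ρg = 1025 × 9.81 / 1000 = 10.05525 kN/m³.
A = 4.94 × 1.28 = 6.3232 m².
From F = γ·h_c·A, the centroid depth is h_c = 162/(10.05525 × 6.3232) = 2.54792 m.
The plate makes 44.1° with the vertical, i.e. θ = 90° − 44.1° = 45.9° to the horizontal. Measuring y along the incline from the free-surface line, vertical depth h = y·sinθ with sinθ = 0.718126.
Along the incline, y_c = h_c/sinθ = 2.54792/0.718126 = 3.54801 m.
The centroid lies 1.28/2 = 0.64 m below the top edge, so the top edge sits at y_top = 3.54801 − 0.64 = 2.90801 m along the incline.

y_top ≈ 2.908 m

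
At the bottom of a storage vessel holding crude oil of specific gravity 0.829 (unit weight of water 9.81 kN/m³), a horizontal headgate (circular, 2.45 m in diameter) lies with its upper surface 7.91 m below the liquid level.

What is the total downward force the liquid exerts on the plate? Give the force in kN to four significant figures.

γ = 0.829 × 9.81 = 8.13249 kN/m³.
The plate is horizontal, so pressure is uniform at p = γ·h = 8.13249 × 7.91 = 64.328 kN/m².
A = π(1.225)² = 4.71435 m².
F = p·A = 64.328 × 4.71435 = 303.265 kN.

F ≈ 303.3 kN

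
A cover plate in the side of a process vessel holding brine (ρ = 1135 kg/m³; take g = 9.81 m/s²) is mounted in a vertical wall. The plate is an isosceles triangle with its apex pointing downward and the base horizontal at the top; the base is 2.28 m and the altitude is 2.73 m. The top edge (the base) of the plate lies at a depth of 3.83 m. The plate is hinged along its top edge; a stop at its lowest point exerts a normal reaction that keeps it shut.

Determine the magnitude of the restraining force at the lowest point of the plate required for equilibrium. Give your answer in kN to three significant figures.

P ≈ 60.0 kN

γ = ρg = 1135 × 9.81 / 1000 = 11.13435 kN/m³.
With the apex down, the centroid sits h/3 = 2.73/3 = 0.91 m below the base (the top edge), so the centroid depth is h_c = 3.83 + 0.91 = 4.74 m.
A = ½ × 2.28 × 2.73 = 3.1122 m².
Resultant F = γ·h_c·A = 11.13435 × 4.74 × 3.1122 = 164.252 kN.
I_c = b·h³/36 = 2.28 × 2.73³/36 = 1.28861 m⁴.
Centre of pressure: y_p = y_c + I_c/(y_c·A) = 4.74 + 1.28861/(4.74 × 3.1122) = 4.74 + 0.0873526 = 4.82735 m along the plane.
The resultant acts 0.91 + 0.0873526 = 0.997353 m (along the plate) below the hinge at the top edge, so the moment about the hinge is M = F × 0.997353 = 164.252 × 0.997353 = 163.817 kN·m.
A normal force at the bottom, 2.73 m from the hinge, must supply this moment: P = 163.817/2.73 = 60.0062 kN.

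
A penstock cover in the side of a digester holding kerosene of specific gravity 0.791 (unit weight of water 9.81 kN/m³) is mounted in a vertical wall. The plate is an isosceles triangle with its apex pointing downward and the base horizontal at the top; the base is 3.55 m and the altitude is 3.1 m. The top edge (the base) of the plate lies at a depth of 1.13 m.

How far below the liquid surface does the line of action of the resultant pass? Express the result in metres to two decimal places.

γ = 0.791 × 9.81 = 7.75971 kN/m³.
With the apex down, the centroid sits h/3 = 3.1/3 = 1.03333 m below the base (the top edge), so the centroid depth is h_c = 1.13 + 1.03333 = 2.16333 m.
A = ½ × 3.55 × 3.1 = 5.5025 m².
Resultant F = γ·h_c·A = 7.75971 × 2.16333 × 5.5025 = 92.3694 kN.
I_c = b·h³/36 = 3.55 × 3.1³/36 = 2.93772 m⁴.
Centre of pressure: y_p = y_c + I_c/(y_c·A) = 2.16333 + 2.93772/(2.16333 × 5.5025) = 2.16333 + 0.24679 = 2.41012 m along the plane.

h_p = 2.41 m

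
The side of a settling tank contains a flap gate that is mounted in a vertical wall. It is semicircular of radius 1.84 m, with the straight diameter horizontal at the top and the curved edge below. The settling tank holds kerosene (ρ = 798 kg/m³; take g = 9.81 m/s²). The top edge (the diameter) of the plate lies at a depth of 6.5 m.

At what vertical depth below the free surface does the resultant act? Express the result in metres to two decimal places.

h_p = 7.31 m

γ = ρg = 798 × 9.81 / 1000 = 7.82838 kN/m³.
The centroid of a semicircle lies 4r/(3π) = 0.78092 m from the diameter, here below the top edge, so the centroid depth is h_c = 6.5 + 0.78092 = 7.28092 m.
A = πr²/2 = π × 1.84²/2 = 5.31809 m².
Resultant F = γ·h_c·A = 7.82838 × 7.28092 × 5.31809 = 303.119 kN.
I_c = (π/8 − 8/(9π))·r⁴ = 0.109757 × 1.84⁴ = 1.25807 m⁴.
Centre of pressure: y_p = y_c + I_c/(y_c·A) = 7.28092 + 1.25807/(7.28092 × 5.31809) = 7.28092 + 0.032491 = 7.31341 m along the plane.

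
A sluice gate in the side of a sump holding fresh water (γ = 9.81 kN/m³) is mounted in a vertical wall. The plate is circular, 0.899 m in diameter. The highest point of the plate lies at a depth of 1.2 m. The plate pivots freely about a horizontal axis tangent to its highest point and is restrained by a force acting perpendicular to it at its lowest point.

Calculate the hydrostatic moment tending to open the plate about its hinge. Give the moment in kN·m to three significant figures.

M ≈ 4.93 kN·m

γ = 9.81 kN/m³.
The centroid is at the centre, 0.4495 m below the top of the plate, so the centroid depth is h_c = 1.2 + 0.4495 = 1.6495 m.
A = π(0.4495)² = 0.63476 m².
Resultant F = γ·h_c·A = 9.81 × 1.6495 × 0.63476 = 10.2714 kN.
I_c = πr⁴/4 = π × 0.4495⁴/4 = 0.0320633 m⁴.
Centre of pressure: y_p = y_c + I_c/(y_c·A) = 1.6495 + 0.0320633/(1.6495 × 0.63476) = 1.6495 + 0.0306229 = 1.68012 m along the plane.
The resultant acts 0.4495 + 0.0306229 = 0.480123 m (along the plate) below the hinge at the top edge, so the moment about the hinge is M = F × 0.480123 = 10.2714 × 0.480123 = 4.93154 kN·m.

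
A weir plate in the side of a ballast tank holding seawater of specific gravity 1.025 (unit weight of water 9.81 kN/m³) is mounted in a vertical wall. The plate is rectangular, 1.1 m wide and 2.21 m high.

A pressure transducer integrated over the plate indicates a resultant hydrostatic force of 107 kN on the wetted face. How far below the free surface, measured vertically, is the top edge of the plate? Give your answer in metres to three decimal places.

γ = 1.025 × 9.81 = 10.05525 kN/m³.
A = 1.1 × 2.21 = 2.431 m².
From F = γ·h_c·A, the centroid depth is h_c = 107/(10.05525 × 2.431) = 4.3773 m.
The centroid lies 2.21/2 = 1.105 m below the top edge, so the top edge sits at h_top = 4.3773 − 1.105 = 3.2723 m below the surface.

d_top ≈ 3.272 m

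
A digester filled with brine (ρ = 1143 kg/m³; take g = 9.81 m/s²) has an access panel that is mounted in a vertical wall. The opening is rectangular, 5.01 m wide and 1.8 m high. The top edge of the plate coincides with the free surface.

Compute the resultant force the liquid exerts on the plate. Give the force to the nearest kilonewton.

γ = ρg = 1143 × 9.81 / 1000 = 11.21283 kN/m³.
The centroid lies 1.8/2 = 0.9 m below the top edge, so the centroid depth is h_c = 0.9 m.
A = 5.01 × 1.8 = 9.018 m².
Resultant F = γ·h_c·A = 11.21283 × 0.9 × 9.018 = 91.0056 kN.

F ≈ 91 kN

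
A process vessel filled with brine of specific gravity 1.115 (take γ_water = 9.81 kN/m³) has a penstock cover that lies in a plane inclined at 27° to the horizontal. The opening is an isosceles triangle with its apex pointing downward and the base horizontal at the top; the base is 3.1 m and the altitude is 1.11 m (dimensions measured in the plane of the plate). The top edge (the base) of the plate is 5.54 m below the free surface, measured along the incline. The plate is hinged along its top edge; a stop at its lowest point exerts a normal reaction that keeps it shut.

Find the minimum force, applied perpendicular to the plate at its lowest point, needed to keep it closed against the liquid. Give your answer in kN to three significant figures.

P ≈ 17.4 kN

γ = 1.115 × 9.81 = 10.93815 kN/m³.
Let θ = 27° be the plate's angle to the horizontal; measure y along the incline from where the plane meets the free surface. Vertical depth h = y·sinθ with sinθ = 0.453990.
With the apex down, the centroid sits h/3 = 1.11/3 = 0.37 m below the base (the top edge), so y_c = 5.54 + 0.37 = 5.91 m and h_c = 5.91 × 0.453990 = 2.68308 m.
A = ½ × 3.1 × 1.11 = 1.7205 m².
Resultant F = γ·h_c·A = 10.93815 × 2.68308 × 1.7205 = 50.4931 kN.
I_c = b·h³/36 = 3.1 × 1.11³/36 = 0.117768 m⁴.
Centre of pressure: y_p = y_c + I_c/(y_c·A) = 5.91 + 0.117768/(5.91 × 1.7205) = 5.91 + 0.011582 = 5.92158 m along the plane.
The resultant acts 0.37 + 0.011582 = 0.381582 m (along the plate) below the hinge at the top edge, so the moment about the hinge is M = F × 0.381582 = 50.4931 × 0.381582 = 19.2673 kN·m.
A normal force at the bottom, 1.11 m from the hinge, must supply this moment: P = 19.2673/1.11 = 17.3579 kN.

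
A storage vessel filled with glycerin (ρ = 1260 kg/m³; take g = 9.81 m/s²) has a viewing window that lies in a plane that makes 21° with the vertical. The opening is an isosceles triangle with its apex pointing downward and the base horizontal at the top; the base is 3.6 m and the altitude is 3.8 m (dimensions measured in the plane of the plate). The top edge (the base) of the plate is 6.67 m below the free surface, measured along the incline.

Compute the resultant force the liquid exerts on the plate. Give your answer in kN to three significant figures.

γ = ρg = 1260 × 9.81 / 1000 = 12.3606 kN/m³.
The plate makes 21° with the vertical, i.e. θ = 90° − 21° = 69° to the horizontal. Measuring y along the incline from the free-surface line, vertical depth h = y·sinθ with sinθ = 0.933580.
With the apex down, the centroid sits h/3 = 3.8/3 = 1.26667 m below the base (the top edge), so y_c = 6.67 + 1.26667 = 7.93667 m and h_c = 7.93667 × 0.933580 = 7.40952 m.
A = ½ × 3.6 × 3.8 = 6.84 m².
Resultant F = γ·h_c·A = 12.3606 × 7.40952 × 6.84 = 626.449 kN.

F ≈ 626 kN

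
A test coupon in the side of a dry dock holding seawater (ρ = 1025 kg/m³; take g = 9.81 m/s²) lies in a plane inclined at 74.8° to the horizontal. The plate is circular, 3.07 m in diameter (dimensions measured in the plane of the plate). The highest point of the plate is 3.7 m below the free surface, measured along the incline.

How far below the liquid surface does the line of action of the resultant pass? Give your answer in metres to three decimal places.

γ = ρg = 1025 × 9.81 / 1000 = 10.05525 kN/m³.
Let θ = 74.8° be the plate's angle to the horizontal; measure y along the incline from where the plane meets the free surface. Vertical depth h = y·sinθ with sinθ = 0.965016.
The centroid is at the centre, 1.535 m below the top of the plate, so y_c = 3.7 + 1.535 = 5.235 m and h_c = 5.235 × 0.965016 = 5.05186 m.
A = π(1.535)² = 7.4023 m².
Resultant F = γ·h_c·A = 10.05525 × 5.05186 × 7.4023 = 376.02 kN.
I_c = πr⁴/4 = π × 1.535⁴/4 = 4.36037 m⁴.
Centre of pressure: y_p = y_c + I_c/(y_c·A) = 5.235 + 4.36037/(5.235 × 7.4023) = 5.235 + 0.112523 = 5.34752 m along the plane.
Vertically, h_p = y_p·sinθ = 5.34752 × 0.965016 = 5.16044 m.

h_p = 5.160 m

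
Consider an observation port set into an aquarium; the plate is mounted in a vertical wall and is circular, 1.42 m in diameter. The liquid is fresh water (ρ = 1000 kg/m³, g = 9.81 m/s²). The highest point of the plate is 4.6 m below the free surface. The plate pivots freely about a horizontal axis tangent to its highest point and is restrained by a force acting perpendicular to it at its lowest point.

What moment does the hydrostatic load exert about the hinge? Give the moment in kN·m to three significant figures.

M ≈ 60.5 kN·m

γ = ρg = 1000 × 9.81 = 9810 N/m³ = 9.81 kN/m³.
The centroid is at the centre, 0.71 m below the top of the plate, so the centroid depth is h_c = 4.6 + 0.71 = 5.31 m.
A = π(0.71)² = 1.58368 m².
Resultant F = γ·h_c·A = 9.81 × 5.31 × 1.58368 = 82.4956 kN.
I_c = πr⁴/4 = π × 0.71⁴/4 = 0.199583 m⁴.
Centre of pressure: y_p = y_c + I_c/(y_c·A) = 5.31 + 0.199583/(5.31 × 1.58368) = 5.31 + 0.0237335 = 5.33373 m along the plane.
The resultant acts 0.71 + 0.0237335 = 0.733733 m (along the plate) below the hinge at the top edge, so the moment about the hinge is M = F × 0.733733 = 82.4956 × 0.733733 = 60.5297 kN·m.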